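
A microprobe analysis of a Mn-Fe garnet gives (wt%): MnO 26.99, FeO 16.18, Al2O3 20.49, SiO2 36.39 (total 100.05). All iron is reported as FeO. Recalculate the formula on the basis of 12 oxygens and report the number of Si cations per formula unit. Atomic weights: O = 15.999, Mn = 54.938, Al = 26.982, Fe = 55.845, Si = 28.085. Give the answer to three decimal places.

MnO: 26.99/70.937 = 0.38048 mol → 0.38048 mol Mn, 0.38048 mol O.
FeO: 16.18/71.844 = 0.22521 mol → 0.22521 mol Fe, 0.22521 mol O.
Al2O3: 20.49/101.961 = 0.20096 mol → 0.40192 mol Al, 0.60288 mol O.
SiO2: 36.39/60.083 = 0.60566 mol → 0.60566 mol Si, 1.21132 mol O.
Total oxygen = 2.41989 mol. Normalization factor = 12/2.41989 = 4.95890.
Si per 12 O = 0.60566 × 4.95890 = 3.003.

3.003 Si apfu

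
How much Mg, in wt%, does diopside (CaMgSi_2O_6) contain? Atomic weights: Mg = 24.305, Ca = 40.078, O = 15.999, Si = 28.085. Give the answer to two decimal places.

Molar mass of CaMgSi_2O_6: 1×40.078 + 1×24.305 + 2×28.085 + 6×15.999 = 216.547 g/mol.
Mass of Mg per formula unit: 1 × 24.305 = 24.305 g.
Weight fraction Mg = 24.305 / 216.547 = 0.1122.

11.22 wt%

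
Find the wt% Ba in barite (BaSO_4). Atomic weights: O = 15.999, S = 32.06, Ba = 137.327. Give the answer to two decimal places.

M(BaSO_4) = 233.383 g/mol.
Ba contributes 1 × 137.327 = 137.327 g per mole.
137.327/233.383 = 0.5884 → 58.84%.

58.84 mass %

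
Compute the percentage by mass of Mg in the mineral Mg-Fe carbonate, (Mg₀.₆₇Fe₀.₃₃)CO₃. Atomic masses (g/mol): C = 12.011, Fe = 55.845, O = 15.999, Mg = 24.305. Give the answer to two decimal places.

17.19 wt%

Molar mass of (Mg₀.₆₇Fe₀.₃₃)CO₃: 0.67·24.305 + 0.33·55.845 + 1·12.011 + 3·15.999 = 94.721 g/mol.
Mass of Mg per formula unit: 0.67 × 24.305 = 16.284 g.
Weight fraction Mg = 16.284 / 94.721 = 0.1719.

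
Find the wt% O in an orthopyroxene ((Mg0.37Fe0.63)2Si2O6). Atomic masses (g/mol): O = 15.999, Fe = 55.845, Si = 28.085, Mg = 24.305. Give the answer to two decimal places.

39.91 wt%

Molar mass of (Mg0.37Fe0.63)2Si2O6: 0.74*24.305 + 1.26*55.845 + 2*28.085 + 6*15.999 = 240.514 g/mol.
Mass of O per formula unit: 6 × 15.999 = 95.994 g.
Weight fraction O = 95.994 / 240.514 = 0.3991.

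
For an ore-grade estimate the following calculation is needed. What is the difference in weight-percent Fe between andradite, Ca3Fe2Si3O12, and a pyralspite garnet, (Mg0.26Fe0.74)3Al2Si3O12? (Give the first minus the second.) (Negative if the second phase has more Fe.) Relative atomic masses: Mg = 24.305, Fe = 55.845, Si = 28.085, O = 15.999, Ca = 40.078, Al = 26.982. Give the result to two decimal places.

M(Ca3Fe2Si3O12) = 508.167 g/mol, so wt% Fe = 111.690/508.167 × 100 = 21.98%.
M((Mg0.26Fe0.74)3Al2Si3O12) = 473.141 g/mol, so wt% Fe = 123.976/473.141 × 100 = 26.20%.
21.98 − 26.20 = -4.22 pp.

-4.22 percentage points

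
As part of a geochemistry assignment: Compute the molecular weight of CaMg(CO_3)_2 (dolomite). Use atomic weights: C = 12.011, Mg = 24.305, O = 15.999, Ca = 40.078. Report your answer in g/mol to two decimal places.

184.40 g/mol

M = 1·40.078 + 1·24.305 + 2·12.011 + 6·15.999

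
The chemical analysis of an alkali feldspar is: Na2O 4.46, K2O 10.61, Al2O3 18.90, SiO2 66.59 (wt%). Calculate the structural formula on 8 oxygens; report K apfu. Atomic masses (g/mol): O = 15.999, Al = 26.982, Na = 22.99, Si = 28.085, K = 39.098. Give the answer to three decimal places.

0.609 K apfu

Na2O (M=61.979): mol = 0.07196; Na = 0.14392, O = 0.07196.
K2O (M=94.195): mol = 0.11264; K = 0.22528, O = 0.11264.
Al2O3 (M=101.961): mol = 0.18536; Al = 0.37072, O = 0.55608.
SiO2 (M=60.083): mol = 1.10830; Si = 1.10830, O = 2.21660.
ΣO = 2.95728; factor = 8/ΣO = 2.70519.
K apfu = 0.22528 × 2.70519 = 0.609.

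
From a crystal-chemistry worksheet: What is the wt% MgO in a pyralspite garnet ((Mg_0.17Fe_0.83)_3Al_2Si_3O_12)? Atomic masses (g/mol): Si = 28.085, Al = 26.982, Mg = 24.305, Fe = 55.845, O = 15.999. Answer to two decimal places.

4.27 wt%

Molar mass of (Mg_0.17Fe_0.83)_3Al_2Si_3O_12 = 0.51×24.305 + 2.49×55.845 + 2×26.982 + 3×28.085 + 12×15.999 = 481.657 g/mol.
Each formula unit contains 0.51 Mg, equivalent to 0.51/1 = 0.5100 mol MgO.
M(MgO) = 1×24.305 + 1×15.999 = 40.304 g/mol.
Mass of MgO per formula unit = 0.5100 × 40.304 = 20.555 g.
MgO wt% = 20.555 / 481.657 × 100 = 4.27%.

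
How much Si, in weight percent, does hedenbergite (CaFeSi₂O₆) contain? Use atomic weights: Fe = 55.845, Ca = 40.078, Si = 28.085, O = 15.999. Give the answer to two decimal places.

Molar mass of CaFeSi₂O₆: 1·40.078 + 1·55.845 + 2·28.085 + 6·15.999 = 248.087 g/mol.
Mass of Si per formula unit: 2 × 28.085 = 56.170 g.
Weight fraction Si = 56.170 / 248.087 = 0.2264.

22.64 weight percent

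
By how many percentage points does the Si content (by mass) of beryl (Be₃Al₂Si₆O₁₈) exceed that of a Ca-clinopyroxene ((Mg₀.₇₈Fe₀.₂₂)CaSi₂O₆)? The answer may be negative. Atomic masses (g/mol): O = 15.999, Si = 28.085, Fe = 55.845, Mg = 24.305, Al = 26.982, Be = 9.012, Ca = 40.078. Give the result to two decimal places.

First mineral: 168.510 g Si in 537.492 g formula = 31.35 wt% Si.
Second mineral: 56.170 g Si in 223.486 g formula = 25.13 wt% Si.
31.35% − 25.13% gives a difference of 6.22 percentage points.

6.22 percentage points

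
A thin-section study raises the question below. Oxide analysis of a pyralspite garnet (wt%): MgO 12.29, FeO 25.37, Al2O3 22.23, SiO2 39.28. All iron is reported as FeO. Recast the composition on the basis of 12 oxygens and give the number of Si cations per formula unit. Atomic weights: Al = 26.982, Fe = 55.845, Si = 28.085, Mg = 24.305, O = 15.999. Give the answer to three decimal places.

2.995 Si apfu

MgO (M=40.304): mol = 0.30493; Mg = 0.30493, O = 0.30493.
FeO (M=71.844): mol = 0.35313; Fe = 0.35313, O = 0.35313.
Al2O3 (M=101.961): mol = 0.21802; Al = 0.43604, O = 0.65406.
SiO2 (M=60.083): mol = 0.65376; Si = 0.65376, O = 1.30752.
ΣO = 2.61964; factor = 12/ΣO = 4.58078.
Si apfu = 0.65376 × 4.58078 = 2.995.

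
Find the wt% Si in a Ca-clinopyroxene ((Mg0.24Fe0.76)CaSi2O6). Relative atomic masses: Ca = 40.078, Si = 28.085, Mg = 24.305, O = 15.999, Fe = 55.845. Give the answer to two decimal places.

Molar mass of (Mg0.24Fe0.76)CaSi2O6: 0.24*24.305 + 0.76*55.845 + 1*40.078 + 2*28.085 + 6*15.999 = 240.517 g/mol.
Mass of Si per formula unit: 2 × 28.085 = 56.170 g.
Weight fraction Si = 56.170 / 240.517 = 0.2335.

23.35 weight percent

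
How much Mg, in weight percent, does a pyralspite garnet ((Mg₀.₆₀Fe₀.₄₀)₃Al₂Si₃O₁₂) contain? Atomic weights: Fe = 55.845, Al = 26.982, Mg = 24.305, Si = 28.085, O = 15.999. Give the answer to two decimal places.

M((Mg₀.₆₀Fe₀.₄₀)₃Al₂Si₃O₁₂) = 440.970 g/mol.
Mg contributes 1.80 × 24.305 = 43.749 g per mole.
43.749/440.970 = 0.0992 → 9.92%.

9.92 weight percent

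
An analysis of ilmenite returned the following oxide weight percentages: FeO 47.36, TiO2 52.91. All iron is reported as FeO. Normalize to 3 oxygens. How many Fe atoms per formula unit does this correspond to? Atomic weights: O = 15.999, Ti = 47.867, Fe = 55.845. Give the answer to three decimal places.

0.997 Fe apfu

FeO (M=71.844): mol = 0.65921; Fe = 0.65921, O = 0.65921.
TiO2 (M=79.865): mol = 0.66249; Ti = 0.66249, O = 1.32498.
ΣO = 1.98419; factor = 3/ΣO = 1.51195.
Fe apfu = 0.65921 × 1.51195 = 0.997.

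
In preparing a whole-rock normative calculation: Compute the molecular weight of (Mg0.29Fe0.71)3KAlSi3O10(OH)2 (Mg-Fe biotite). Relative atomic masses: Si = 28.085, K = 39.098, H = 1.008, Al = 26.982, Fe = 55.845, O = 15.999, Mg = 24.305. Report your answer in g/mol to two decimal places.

484.43 g/mol

M = 0.87*24.305 + 2.13*55.845 + 1*39.098 + 1*26.982 + 3*28.085 + 12*15.999 + 2*1.008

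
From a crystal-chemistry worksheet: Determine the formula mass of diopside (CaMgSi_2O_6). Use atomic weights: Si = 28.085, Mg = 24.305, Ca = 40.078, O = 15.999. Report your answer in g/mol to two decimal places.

216.55 g/mol

The formula mass is the sum 1×40.078 + 1×24.305 + 2×28.085 + 6×15.999.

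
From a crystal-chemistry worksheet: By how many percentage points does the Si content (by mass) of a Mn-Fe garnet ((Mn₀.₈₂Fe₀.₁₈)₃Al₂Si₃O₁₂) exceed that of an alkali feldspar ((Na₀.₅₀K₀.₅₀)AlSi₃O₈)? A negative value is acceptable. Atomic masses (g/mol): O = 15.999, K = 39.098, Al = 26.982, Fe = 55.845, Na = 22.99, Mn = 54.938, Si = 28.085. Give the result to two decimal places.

-14.17 percentage points

M((Mn₀.₈₂Fe₀.₁₈)₃Al₂Si₃O₁₂) = 495.511 g/mol, so wt% Si = 84.255/495.511 × 100 = 17.00%.
M((Na₀.₅₀K₀.₅₀)AlSi₃O₈) = 270.273 g/mol, so wt% Si = 84.255/270.273 × 100 = 31.17%.
17.00 − 31.17 = -14.17 pp.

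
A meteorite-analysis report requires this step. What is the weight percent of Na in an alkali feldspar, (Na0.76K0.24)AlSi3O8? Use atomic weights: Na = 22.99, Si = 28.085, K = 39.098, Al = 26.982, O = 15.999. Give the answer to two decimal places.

Formula mass = 0.76*22.99 + 0.24*39.098 + 1*26.982 + 3*28.085 + 8*15.999 = 266.085 g/mol, of which 17.472 g is Na.
So Na makes up 17.472/266.085 = 0.0657 of the mass, i.e. 6.57%.

6.57 weight percent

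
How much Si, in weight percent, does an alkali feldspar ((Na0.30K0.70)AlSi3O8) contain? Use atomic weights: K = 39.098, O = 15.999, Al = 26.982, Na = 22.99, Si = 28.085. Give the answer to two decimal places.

Molar mass of (Na0.30K0.70)AlSi3O8: 0.30*22.99 + 0.70*39.098 + 1*26.982 + 3*28.085 + 8*15.999 = 273.495 g/mol.
Mass of Si per formula unit: 3 × 28.085 = 84.255 g.
Weight fraction Si = 84.255 / 273.495 = 0.3081.

30.81 weight percent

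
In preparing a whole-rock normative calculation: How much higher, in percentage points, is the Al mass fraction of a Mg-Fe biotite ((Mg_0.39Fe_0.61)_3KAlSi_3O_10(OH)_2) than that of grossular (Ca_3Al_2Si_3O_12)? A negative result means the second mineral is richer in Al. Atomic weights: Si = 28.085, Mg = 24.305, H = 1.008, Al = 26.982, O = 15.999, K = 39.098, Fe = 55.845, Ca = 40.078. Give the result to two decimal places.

First mineral: 26.982 g Al in 474.972 g formula = 5.68 wt% Al.
Second mineral: 53.964 g Al in 450.441 g formula = 11.98 wt% Al.
5.68% − 11.98% gives a difference of -6.30 percentage points.

-6.30 percentage points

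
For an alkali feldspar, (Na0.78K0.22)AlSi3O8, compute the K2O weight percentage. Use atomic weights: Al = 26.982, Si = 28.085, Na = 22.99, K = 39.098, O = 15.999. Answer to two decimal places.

M((Na0.78K0.22)AlSi3O8) = 265.763 g/mol; M(K2O) = 94.195 g/mol.
Moles K2O per formula unit = 0.22 K ÷ 2 = 0.1100.
K2O fraction = (0.1100 × 94.195) / 265.763 = 10.361/265.763 = 0.0390.

3.90 wt%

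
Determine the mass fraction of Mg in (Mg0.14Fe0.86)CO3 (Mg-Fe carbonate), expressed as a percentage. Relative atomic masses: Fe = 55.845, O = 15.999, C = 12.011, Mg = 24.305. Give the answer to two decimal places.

3.05 wt%

M((Mg0.14Fe0.86)CO3) = 111.437 g/mol.
Mg contributes 0.14 × 24.305 = 3.403 g per mole.
3.403/111.437 = 0.0305 → 3.05%.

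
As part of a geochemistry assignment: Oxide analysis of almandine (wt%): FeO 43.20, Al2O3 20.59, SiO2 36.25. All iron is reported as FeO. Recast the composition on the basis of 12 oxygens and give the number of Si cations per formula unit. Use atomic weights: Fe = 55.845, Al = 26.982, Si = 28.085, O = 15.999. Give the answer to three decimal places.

FeO: 43.20/71.844 = 0.60130 mol → 0.60130 mol Fe, 0.60130 mol O.
Al2O3: 20.59/101.961 = 0.20194 mol → 0.40388 mol Al, 0.60582 mol O.
SiO2: 36.25/60.083 = 0.60333 mol → 0.60333 mol Si, 1.20666 mol O.
Total oxygen = 2.41378 mol. Normalization factor = 12/2.41378 = 4.97146.
Si per 12 O = 0.60333 × 4.97146 = 2.999.

2.999 Si apfu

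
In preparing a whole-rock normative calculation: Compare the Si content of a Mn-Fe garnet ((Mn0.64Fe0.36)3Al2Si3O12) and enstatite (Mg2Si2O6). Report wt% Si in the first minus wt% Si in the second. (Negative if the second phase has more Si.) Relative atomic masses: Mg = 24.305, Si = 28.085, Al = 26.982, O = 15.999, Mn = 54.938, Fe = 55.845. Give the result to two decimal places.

-10.99 percentage points

M((Mn0.64Fe0.36)3Al2Si3O12) = 496.001 g/mol, so wt% Si = 84.255/496.001 × 100 = 16.99%.
M(Mg2Si2O6) = 200.774 g/mol, so wt% Si = 56.170/200.774 × 100 = 27.98%.
16.99 − 27.98 = -10.99 pp.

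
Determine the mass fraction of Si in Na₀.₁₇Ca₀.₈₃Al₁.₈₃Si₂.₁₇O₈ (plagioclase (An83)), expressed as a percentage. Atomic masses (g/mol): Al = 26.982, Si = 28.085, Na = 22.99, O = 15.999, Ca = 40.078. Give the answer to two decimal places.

M(Na₀.₁₇Ca₀.₈₃Al₁.₈₃Si₂.₁₇O₈) = 275.487 g/mol.
Si contributes 2.17 × 28.085 = 60.944 g per mole.
60.944/275.487 = 0.2212 → 22.12%.

22.12 mass %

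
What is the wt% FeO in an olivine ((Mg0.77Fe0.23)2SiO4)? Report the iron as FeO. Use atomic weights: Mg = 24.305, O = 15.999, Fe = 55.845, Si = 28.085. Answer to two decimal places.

21.29 wt%

Molar mass of (Mg0.77Fe0.23)2SiO4 = 1.54·24.305 + 0.46·55.845 + 1·28.085 + 4·15.999 = 155.199 g/mol.
Each formula unit contains 0.46 Fe, equivalent to 0.46/1 = 0.4600 mol FeO.
M(FeO) = 1×55.845 + 1×15.999 = 71.844 g/mol.
Mass of FeO per formula unit = 0.4600 × 71.844 = 33.048 g.
FeO wt% = 33.048 / 155.199 × 100 = 21.29%.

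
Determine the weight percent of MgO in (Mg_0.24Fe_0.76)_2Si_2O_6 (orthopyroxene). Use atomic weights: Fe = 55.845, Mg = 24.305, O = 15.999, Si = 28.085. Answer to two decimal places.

7.78 wt%

Formula mass = 248.715 g/mol.
0.48 Mg → 0.4800 mol MgO per formula unit; M(MgO) = 40.304, so MgO mass = 19.346 g.
19.346/248.715 × 100 = 7.78 wt%.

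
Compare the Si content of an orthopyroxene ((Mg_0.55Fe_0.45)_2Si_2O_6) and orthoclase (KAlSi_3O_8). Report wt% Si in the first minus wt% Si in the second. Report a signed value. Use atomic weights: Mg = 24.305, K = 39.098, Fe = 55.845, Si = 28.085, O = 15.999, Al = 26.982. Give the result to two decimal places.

-5.76 percentage points

First mineral: 56.170 g Si in 229.160 g formula = 24.51 wt% Si.
Second mineral: 84.255 g Si in 278.327 g formula = 30.27 wt% Si.
24.51% − 30.27% gives a difference of -5.76 percentage points.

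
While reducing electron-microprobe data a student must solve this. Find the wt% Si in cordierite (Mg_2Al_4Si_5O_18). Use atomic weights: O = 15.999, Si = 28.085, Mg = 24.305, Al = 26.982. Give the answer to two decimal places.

M(Mg_2Al_4Si_5O_18) = 584.945 g/mol.
Si contributes 5 × 28.085 = 140.425 g per mole.
140.425/584.945 = 0.2401 → 24.01%.

24.01 mass %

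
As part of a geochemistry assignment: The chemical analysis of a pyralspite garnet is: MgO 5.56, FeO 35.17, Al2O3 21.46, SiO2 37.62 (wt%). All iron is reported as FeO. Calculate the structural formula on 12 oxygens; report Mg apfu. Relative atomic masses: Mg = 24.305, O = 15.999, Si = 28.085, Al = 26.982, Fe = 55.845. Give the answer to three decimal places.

0.659 Mg apfu

5.56 wt% MgO ÷ 40.304 g/mol = 0.13795 mol, giving 0.13795 Mg and 0.13795 O.
35.17 wt% FeO ÷ 71.844 g/mol = 0.48953 mol, giving 0.48953 Fe and 0.48953 O.
21.46 wt% Al2O3 ÷ 101.961 g/mol = 0.21047 mol, giving 0.42094 Al and 0.63141 O.
37.62 wt% SiO2 ÷ 60.083 g/mol = 0.62613 mol, giving 0.62613 Si and 1.25226 O.
Oxygen sums to 2.51115; scaling by 12/2.51115 = 4.77869 puts the formula on 12 O.
Mg: 0.13795 × 4.77869 = 0.659 atoms per formula unit.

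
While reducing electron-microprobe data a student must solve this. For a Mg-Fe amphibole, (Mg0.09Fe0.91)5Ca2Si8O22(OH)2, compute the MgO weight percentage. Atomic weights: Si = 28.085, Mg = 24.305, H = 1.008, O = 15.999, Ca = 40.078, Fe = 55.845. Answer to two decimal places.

Formula mass = 955.860 g/mol.
0.45 Mg → 0.4500 mol MgO per formula unit; M(MgO) = 40.304, so MgO mass = 18.137 g.
18.137/955.860 × 100 = 1.90 wt%.

1.90 wt%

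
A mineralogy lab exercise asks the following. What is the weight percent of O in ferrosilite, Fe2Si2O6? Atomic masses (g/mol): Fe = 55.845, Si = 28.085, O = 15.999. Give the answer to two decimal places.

36.38 weight percent

M(Fe2Si2O6) = 263.854 g/mol.
O contributes 6 × 15.999 = 95.994 g per mole.
95.994/263.854 = 0.3638 → 36.38%.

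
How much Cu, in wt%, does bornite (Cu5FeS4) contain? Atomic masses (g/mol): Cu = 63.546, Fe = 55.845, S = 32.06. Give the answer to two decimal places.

M(Cu5FeS4) = 501.815 g/mol.
Cu contributes 5 × 63.546 = 317.730 g per mole.
317.730/501.815 = 0.6332 → 63.32%.

63.32 wt%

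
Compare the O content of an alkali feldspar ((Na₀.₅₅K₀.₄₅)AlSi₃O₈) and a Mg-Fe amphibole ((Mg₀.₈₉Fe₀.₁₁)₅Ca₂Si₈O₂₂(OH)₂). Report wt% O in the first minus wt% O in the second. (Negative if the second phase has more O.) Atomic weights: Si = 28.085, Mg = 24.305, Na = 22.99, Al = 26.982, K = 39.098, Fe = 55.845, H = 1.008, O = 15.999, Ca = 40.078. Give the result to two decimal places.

M((Na₀.₅₅K₀.₄₅)AlSi₃O₈) = 269.468 g/mol, so wt% O = 127.992/269.468 × 100 = 47.50%.
M((Mg₀.₈₉Fe₀.₁₁)₅Ca₂Si₈O₂₂(OH)₂) = 829.700 g/mol, so wt% O = 383.976/829.700 × 100 = 46.28%.
47.50 − 46.28 = 1.22 pp.

1.22 percentage points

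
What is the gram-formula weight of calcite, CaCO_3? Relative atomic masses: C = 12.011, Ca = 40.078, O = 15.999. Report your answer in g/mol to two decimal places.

The formula mass is the sum 1·40.078 + 1·12.011 + 3·15.999.

100.09 g/mol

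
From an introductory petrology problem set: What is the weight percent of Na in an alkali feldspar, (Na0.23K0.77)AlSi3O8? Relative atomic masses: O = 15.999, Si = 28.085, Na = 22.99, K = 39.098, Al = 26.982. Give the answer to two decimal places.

1.93 wt%

M((Na0.23K0.77)AlSi3O8) = 274.622 g/mol.
Na contributes 0.23 × 22.99 = 5.288 g per mole.
5.288/274.622 = 0.0193 → 1.93%.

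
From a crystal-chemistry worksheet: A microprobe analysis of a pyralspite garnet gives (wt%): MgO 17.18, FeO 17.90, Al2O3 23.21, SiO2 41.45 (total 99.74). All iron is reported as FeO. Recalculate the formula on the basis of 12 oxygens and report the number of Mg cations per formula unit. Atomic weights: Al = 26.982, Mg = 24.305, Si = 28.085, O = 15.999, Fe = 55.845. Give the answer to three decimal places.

1.868 Mg apfu

MgO (M=40.304): mol = 0.42626; Mg = 0.42626, O = 0.42626.
FeO (M=71.844): mol = 0.24915; Fe = 0.24915, O = 0.24915.
Al2O3 (M=101.961): mol = 0.22764; Al = 0.45528, O = 0.68292.
SiO2 (M=60.083): mol = 0.68988; Si = 0.68988, O = 1.37976.
ΣO = 2.73809; factor = 12/ΣO = 4.38262.
Mg apfu = 0.42626 × 4.38262 = 1.868.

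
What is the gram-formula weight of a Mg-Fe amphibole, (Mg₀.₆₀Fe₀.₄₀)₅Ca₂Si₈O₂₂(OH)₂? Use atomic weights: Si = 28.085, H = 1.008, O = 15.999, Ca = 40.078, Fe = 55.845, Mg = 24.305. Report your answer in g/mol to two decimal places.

875.43 g/mol

M = 3(24.305) + 2(55.845) + 2(40.078) + 8(28.085) + 24(15.999) + 2(1.008)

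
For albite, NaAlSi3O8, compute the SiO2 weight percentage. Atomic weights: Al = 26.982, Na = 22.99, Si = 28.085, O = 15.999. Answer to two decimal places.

68.74 wt%

Molar mass of NaAlSi3O8 = 1*22.99 + 1*26.982 + 3*28.085 + 8*15.999 = 262.219 g/mol.
Each formula unit contains 3 Si, equivalent to 3/1 = 3.0000 mol SiO2.
M(SiO2) = 1×28.085 + 2×15.999 = 60.083 g/mol.
Mass of SiO2 per formula unit = 3.0000 × 60.083 = 180.249 g.
SiO2 wt% = 180.249 / 262.219 × 100 = 68.74%.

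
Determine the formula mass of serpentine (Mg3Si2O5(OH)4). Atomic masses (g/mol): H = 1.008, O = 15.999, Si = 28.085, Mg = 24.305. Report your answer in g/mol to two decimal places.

The formula mass is the sum 3*24.305 + 2*28.085 + 9*15.999 + 4*1.008.

277.11 g/mol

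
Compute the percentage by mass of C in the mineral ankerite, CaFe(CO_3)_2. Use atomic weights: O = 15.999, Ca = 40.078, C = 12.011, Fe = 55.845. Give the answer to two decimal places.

11.12 weight percent

M(CaFe(CO_3)_2) = 215.939 g/mol.
C contributes 2 × 12.011 = 24.022 g per mole.
24.022/215.939 = 0.1112 → 11.12%.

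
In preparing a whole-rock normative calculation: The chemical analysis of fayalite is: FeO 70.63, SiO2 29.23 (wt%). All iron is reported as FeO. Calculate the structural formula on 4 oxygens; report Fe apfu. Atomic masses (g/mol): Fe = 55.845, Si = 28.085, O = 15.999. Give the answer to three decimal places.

70.63 wt% FeO ÷ 71.844 g/mol = 0.98310 mol, giving 0.98310 Fe and 0.98310 O.
29.23 wt% SiO2 ÷ 60.083 g/mol = 0.48649 mol, giving 0.48649 Si and 0.97298 O.
Oxygen sums to 1.95608; scaling by 4/1.95608 = 2.04491 puts the formula on 4 O.
Fe: 0.98310 × 2.04491 = 2.010 atoms per formula unit.

2.010 Fe apfu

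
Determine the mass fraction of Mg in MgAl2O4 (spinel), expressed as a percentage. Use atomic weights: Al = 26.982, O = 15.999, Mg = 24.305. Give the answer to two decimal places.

17.08 wt%

Formula mass = 1·24.305 + 2·26.982 + 4·15.999 = 142.265 g/mol, of which 24.305 g is Mg.
So Mg makes up 24.305/142.265 = 0.1708 of the mass, i.e. 17.08%.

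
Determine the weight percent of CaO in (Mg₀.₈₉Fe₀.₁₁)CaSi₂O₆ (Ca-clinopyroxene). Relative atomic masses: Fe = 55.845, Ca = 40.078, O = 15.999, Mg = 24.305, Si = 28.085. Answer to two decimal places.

Formula mass = 220.016 g/mol.
1 Ca → 1.0000 mol CaO per formula unit; M(CaO) = 56.077, so CaO mass = 56.077 g.
56.077/220.016 × 100 = 25.49 wt%.

25.49 wt%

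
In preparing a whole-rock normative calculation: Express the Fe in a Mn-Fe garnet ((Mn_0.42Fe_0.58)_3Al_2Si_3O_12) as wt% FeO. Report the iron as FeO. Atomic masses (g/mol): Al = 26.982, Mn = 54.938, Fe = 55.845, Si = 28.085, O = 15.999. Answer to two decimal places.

25.17 wt%

Molar mass of (Mn_0.42Fe_0.58)_3Al_2Si_3O_12 = 1.26*54.938 + 1.74*55.845 + 2*26.982 + 3*28.085 + 12*15.999 = 496.599 g/mol.
Each formula unit contains 1.74 Fe, equivalent to 1.74/1 = 1.7400 mol FeO.
M(FeO) = 1×55.845 + 1×15.999 = 71.844 g/mol.
Mass of FeO per formula unit = 1.7400 × 71.844 = 125.009 g.
FeO wt% = 125.009 / 496.599 × 100 = 25.17%.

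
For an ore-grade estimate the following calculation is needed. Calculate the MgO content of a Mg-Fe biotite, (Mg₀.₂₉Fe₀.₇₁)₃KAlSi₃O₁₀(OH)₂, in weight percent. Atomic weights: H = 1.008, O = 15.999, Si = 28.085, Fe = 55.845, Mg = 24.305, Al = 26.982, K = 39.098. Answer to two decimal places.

7.24 wt%

M((Mg₀.₂₉Fe₀.₇₁)₃KAlSi₃O₁₀(OH)₂) = 484.434 g/mol; M(MgO) = 40.304 g/mol.
Moles MgO per formula unit = 0.87 Mg ÷ 1 = 0.8700.
MgO fraction = (0.8700 × 40.304) / 484.434 = 35.064/484.434 = 0.0724.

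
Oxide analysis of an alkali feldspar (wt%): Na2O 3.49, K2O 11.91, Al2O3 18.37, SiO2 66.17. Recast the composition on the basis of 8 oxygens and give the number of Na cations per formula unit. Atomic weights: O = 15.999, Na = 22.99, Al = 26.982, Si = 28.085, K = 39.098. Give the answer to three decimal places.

0.308 Na apfu

3.49 wt% Na2O ÷ 61.979 g/mol = 0.05631 mol, giving 0.11262 Na and 0.05631 O.
11.91 wt% K2O ÷ 94.195 g/mol = 0.12644 mol, giving 0.25288 K and 0.12644 O.
18.37 wt% Al2O3 ÷ 101.961 g/mol = 0.18017 mol, giving 0.36034 Al and 0.54051 O.
66.17 wt% SiO2 ÷ 60.083 g/mol = 1.10131 mol, giving 1.10131 Si and 2.20262 O.
Oxygen sums to 2.92588; scaling by 8/2.92588 = 2.73422 puts the formula on 8 O.
Na: 0.11262 × 2.73422 = 0.308 atoms per formula unit.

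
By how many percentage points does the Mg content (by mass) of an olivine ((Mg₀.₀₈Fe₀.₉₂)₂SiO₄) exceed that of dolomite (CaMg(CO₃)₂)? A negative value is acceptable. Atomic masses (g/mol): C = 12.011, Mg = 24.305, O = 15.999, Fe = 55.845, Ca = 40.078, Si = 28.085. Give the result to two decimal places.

-11.22 percentage points

Mg in (Mg₀.₀₈Fe₀.₉₂)₂SiO₄: molar mass 198.725 g/mol; 0.16×24.305 = 3.889 g → 1.96 wt%.
Mg in CaMg(CO₃)₂: molar mass 184.399 g/mol; 1×24.305 = 24.305 g → 13.18 wt%.
Difference = 1.96 − 13.18 = -11.22 percentage points.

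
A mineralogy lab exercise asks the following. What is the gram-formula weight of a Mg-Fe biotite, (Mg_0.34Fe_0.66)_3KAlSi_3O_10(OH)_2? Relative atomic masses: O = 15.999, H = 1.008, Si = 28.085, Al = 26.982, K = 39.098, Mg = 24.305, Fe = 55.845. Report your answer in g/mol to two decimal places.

479.70 g/mol

M = 1.02·24.305 + 1.98·55.845 + 1·39.098 + 1·26.982 + 3·28.085 + 12·15.999 + 2·1.008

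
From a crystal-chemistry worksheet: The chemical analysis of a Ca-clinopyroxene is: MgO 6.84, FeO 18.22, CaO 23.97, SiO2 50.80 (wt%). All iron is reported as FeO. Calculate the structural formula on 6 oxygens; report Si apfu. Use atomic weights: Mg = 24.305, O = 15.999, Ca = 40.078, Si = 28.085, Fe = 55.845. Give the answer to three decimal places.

MgO (M=40.304): mol = 0.16971; Mg = 0.16971, O = 0.16971.
FeO (M=71.844): mol = 0.25361; Fe = 0.25361, O = 0.25361.
CaO (M=56.077): mol = 0.42745; Ca = 0.42745, O = 0.42745.
SiO2 (M=60.083): mol = 0.84550; Si = 0.84550, O = 1.69100.
ΣO = 2.54177; factor = 6/ΣO = 2.36056.
Si apfu = 0.84550 × 2.36056 = 1.996.

1.996 Si apfu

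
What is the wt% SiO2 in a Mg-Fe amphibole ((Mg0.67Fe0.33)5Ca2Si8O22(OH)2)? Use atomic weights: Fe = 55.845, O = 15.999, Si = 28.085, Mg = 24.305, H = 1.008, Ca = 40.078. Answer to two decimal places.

Molar mass of (Mg0.67Fe0.33)5Ca2Si8O22(OH)2 = 3.35×24.305 + 1.65×55.845 + 2×40.078 + 8×28.085 + 24×15.999 + 2×1.008 = 864.394 g/mol.
Each formula unit contains 8 Si, equivalent to 8/1 = 8.0000 mol SiO2.
M(SiO2) = 1×28.085 + 2×15.999 = 60.083 g/mol.
Mass of SiO2 per formula unit = 8.0000 × 60.083 = 480.664 g.
SiO2 wt% = 480.664 / 864.394 × 100 = 55.61%.

55.61 wt%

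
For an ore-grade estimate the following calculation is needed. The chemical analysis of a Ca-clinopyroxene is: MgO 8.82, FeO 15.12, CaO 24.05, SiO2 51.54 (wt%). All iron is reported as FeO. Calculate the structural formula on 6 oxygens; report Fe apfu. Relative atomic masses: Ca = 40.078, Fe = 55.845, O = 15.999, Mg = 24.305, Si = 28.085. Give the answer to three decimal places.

0.491 Fe apfu

8.82 wt% MgO ÷ 40.304 g/mol = 0.21884 mol, giving 0.21884 Mg and 0.21884 O.
15.12 wt% FeO ÷ 71.844 g/mol = 0.21046 mol, giving 0.21046 Fe and 0.21046 O.
24.05 wt% CaO ÷ 56.077 g/mol = 0.42887 mol, giving 0.42887 Ca and 0.42887 O.
51.54 wt% SiO2 ÷ 60.083 g/mol = 0.85781 mol, giving 0.85781 Si and 1.71562 O.
Oxygen sums to 2.57379; scaling by 6/2.57379 = 2.33119 puts the formula on 6 O.
Fe: 0.21046 × 2.33119 = 0.491 atoms per formula unit.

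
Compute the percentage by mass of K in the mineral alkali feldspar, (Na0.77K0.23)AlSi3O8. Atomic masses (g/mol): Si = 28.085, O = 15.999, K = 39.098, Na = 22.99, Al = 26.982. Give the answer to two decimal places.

Molar mass of (Na0.77K0.23)AlSi3O8: 0.77*22.99 + 0.23*39.098 + 1*26.982 + 3*28.085 + 8*15.999 = 265.924 g/mol.
Mass of K per formula unit: 0.23 × 39.098 = 8.993 g.
Weight fraction K = 8.993 / 265.924 = 0.0338.

3.38 mass %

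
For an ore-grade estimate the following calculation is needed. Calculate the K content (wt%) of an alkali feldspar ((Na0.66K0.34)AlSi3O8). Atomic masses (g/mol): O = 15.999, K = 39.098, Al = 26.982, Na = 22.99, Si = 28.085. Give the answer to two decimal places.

4.97 wt%

Molar mass of (Na0.66K0.34)AlSi3O8: 0.66×22.99 + 0.34×39.098 + 1×26.982 + 3×28.085 + 8×15.999 = 267.696 g/mol.
Mass of K per formula unit: 0.34 × 39.098 = 13.293 g.
Weight fraction K = 13.293 / 267.696 = 0.0497.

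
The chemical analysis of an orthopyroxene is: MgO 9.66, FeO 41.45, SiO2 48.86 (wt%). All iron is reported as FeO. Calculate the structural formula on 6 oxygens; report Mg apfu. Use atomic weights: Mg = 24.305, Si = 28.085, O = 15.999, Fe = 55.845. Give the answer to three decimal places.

0.589 Mg apfu

MgO: 9.66/40.304 = 0.23968 mol → 0.23968 mol Mg, 0.23968 mol O.
FeO: 41.45/71.844 = 0.57694 mol → 0.57694 mol Fe, 0.57694 mol O.
SiO2: 48.86/60.083 = 0.81321 mol → 0.81321 mol Si, 1.62642 mol O.
Total oxygen = 2.44304 mol. Normalization factor = 6/2.44304 = 2.45596.
Mg per 6 O = 0.23968 × 2.45596 = 0.589.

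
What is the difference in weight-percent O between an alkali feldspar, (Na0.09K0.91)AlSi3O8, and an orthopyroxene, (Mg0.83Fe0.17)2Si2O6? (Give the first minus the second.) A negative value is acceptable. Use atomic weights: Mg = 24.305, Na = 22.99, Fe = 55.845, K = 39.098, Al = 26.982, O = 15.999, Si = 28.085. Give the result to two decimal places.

0.84 percentage points

First mineral: 127.992 g O in 276.877 g formula = 46.23 wt% O.
Second mineral: 95.994 g O in 211.498 g formula = 45.39 wt% O.
46.23% − 45.39% gives a difference of 0.84 percentage points.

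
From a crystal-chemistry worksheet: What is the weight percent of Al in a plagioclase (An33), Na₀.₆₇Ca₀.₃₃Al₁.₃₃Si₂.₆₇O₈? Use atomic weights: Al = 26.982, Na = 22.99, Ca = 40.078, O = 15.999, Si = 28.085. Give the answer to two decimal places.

13.42 wt%

Molar mass of Na₀.₆₇Ca₀.₃₃Al₁.₃₃Si₂.₆₇O₈: 0.67*22.99 + 0.33*40.078 + 1.33*26.982 + 2.67*28.085 + 8*15.999 = 267.494 g/mol.
Mass of Al per formula unit: 1.33 × 26.982 = 35.886 g.
Weight fraction Al = 35.886 / 267.494 = 0.1342.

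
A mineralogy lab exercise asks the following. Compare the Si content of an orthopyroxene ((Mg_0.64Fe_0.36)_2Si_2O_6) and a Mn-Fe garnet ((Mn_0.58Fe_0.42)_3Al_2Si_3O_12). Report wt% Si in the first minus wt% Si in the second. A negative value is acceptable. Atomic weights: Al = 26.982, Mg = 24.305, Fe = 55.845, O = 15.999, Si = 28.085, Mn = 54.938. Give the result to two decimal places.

8.15 percentage points

Si in (Mg_0.64Fe_0.36)_2Si_2O_6: molar mass 223.483 g/mol; 2×28.085 = 56.170 g → 25.13 wt%.
Si in (Mn_0.58Fe_0.42)_3Al_2Si_3O_12: molar mass 496.164 g/mol; 3×28.085 = 84.255 g → 16.98 wt%.
Difference = 25.13 − 16.98 = 8.15 percentage points.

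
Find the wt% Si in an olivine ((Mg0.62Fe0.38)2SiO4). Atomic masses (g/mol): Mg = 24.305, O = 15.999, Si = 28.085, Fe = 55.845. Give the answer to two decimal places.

Molar mass of (Mg0.62Fe0.38)2SiO4: 1.24×24.305 + 0.76×55.845 + 1×28.085 + 4×15.999 = 164.661 g/mol.
Mass of Si per formula unit: 1 × 28.085 = 28.085 g.
Weight fraction Si = 28.085 / 164.661 = 0.1706.

17.06 weight percent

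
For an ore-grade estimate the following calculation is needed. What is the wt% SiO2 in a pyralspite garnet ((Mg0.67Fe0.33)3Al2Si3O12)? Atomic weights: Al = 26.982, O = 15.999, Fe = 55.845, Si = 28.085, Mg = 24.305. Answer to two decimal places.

41.50 wt%

M((Mg0.67Fe0.33)3Al2Si3O12) = 434.347 g/mol; M(SiO2) = 60.083 g/mol.
Moles SiO2 per formula unit = 3 Si ÷ 1 = 3.0000.
SiO2 fraction = (3.0000 × 60.083) / 434.347 = 180.249/434.347 = 0.4150.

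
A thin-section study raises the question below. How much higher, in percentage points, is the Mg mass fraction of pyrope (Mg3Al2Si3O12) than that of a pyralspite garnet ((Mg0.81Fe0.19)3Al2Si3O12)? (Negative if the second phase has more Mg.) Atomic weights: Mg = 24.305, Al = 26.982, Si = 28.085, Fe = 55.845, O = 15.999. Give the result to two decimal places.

4.06 percentage points

Mg in Mg3Al2Si3O12: molar mass 403.122 g/mol; 3×24.305 = 72.915 g → 18.09 wt%.
Mg in (Mg0.81Fe0.19)3Al2Si3O12: molar mass 421.100 g/mol; 2.43×24.305 = 59.061 g → 14.03 wt%.
Difference = 18.09 − 14.03 = 4.06 percentage points.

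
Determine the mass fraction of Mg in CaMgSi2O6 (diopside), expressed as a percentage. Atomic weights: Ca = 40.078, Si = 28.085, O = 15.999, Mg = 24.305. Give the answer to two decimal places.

Formula mass = 1·40.078 + 1·24.305 + 2·28.085 + 6·15.999 = 216.547 g/mol, of which 24.305 g is Mg.
So Mg makes up 24.305/216.547 = 0.1122 of the mass, i.e. 11.22%.

11.22 wt%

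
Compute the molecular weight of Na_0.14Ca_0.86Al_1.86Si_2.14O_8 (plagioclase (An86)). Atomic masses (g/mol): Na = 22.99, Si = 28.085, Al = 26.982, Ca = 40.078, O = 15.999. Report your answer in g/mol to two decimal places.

M = 0.14·22.99 + 0.86·40.078 + 1.86·26.982 + 2.14·28.085 + 8·15.999

275.97 g/mol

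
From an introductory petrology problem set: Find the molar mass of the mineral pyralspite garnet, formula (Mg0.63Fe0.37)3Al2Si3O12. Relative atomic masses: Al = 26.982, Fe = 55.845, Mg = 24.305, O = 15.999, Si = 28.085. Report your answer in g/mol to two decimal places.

438.13 g/mol

The formula mass is the sum 1.89*24.305 + 1.11*55.845 + 2*26.982 + 3*28.085 + 12*15.999.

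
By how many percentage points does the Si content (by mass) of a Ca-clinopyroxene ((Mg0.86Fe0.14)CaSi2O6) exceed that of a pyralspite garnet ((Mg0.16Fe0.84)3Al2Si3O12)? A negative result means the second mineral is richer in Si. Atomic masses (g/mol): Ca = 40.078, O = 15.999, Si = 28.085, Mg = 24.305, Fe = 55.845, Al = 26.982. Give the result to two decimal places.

7.96 percentage points

M((Mg0.86Fe0.14)CaSi2O6) = 220.963 g/mol, so wt% Si = 56.170/220.963 × 100 = 25.42%.
M((Mg0.16Fe0.84)3Al2Si3O12) = 482.603 g/mol, so wt% Si = 84.255/482.603 × 100 = 17.46%.
25.42 − 17.46 = 7.96 pp.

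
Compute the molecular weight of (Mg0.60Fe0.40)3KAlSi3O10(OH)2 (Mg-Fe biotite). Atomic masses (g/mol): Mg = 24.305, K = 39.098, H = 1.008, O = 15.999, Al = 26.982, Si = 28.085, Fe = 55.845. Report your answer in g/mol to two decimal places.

Mg: 1.80 × 24.305 = 43.7490
Fe: 1.20 × 55.845 = 67.0140
K: 1 × 39.098 = 39.0980
Al: 1 × 26.982 = 26.9820
Si: 3 × 28.085 = 84.2550
O: 12 × 15.999 = 191.9880
H: 2 × 1.008 = 2.0160
Summing the contributions gives the formula mass.

455.10 g/mol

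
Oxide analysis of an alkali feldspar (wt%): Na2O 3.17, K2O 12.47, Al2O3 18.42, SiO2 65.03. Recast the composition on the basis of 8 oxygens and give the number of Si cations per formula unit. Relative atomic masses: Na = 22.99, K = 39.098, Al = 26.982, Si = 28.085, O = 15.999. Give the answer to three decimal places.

3.17 wt% Na2O ÷ 61.979 g/mol = 0.05115 mol, giving 0.10230 Na and 0.05115 O.
12.47 wt% K2O ÷ 94.195 g/mol = 0.13238 mol, giving 0.26476 K and 0.13238 O.
18.42 wt% Al2O3 ÷ 101.961 g/mol = 0.18066 mol, giving 0.36132 Al and 0.54198 O.
65.03 wt% SiO2 ÷ 60.083 g/mol = 1.08234 mol, giving 1.08234 Si and 2.16468 O.
Oxygen sums to 2.89019; scaling by 8/2.89019 = 2.76798 puts the formula on 8 O.
Si: 1.08234 × 2.76798 = 2.996 atoms per formula unit.

2.996 Si apfu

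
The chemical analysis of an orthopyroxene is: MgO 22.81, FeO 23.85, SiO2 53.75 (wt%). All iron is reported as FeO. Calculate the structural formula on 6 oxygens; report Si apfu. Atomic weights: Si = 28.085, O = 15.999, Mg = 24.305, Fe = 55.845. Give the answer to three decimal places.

1.998 Si apfu

22.81 wt% MgO ÷ 40.304 g/mol = 0.56595 mol, giving 0.56595 Mg and 0.56595 O.
23.85 wt% FeO ÷ 71.844 g/mol = 0.33197 mol, giving 0.33197 Fe and 0.33197 O.
53.75 wt% SiO2 ÷ 60.083 g/mol = 0.89460 mol, giving 0.89460 Si and 1.78920 O.
Oxygen sums to 2.68712; scaling by 6/2.68712 = 2.23287 puts the formula on 6 O.
Si: 0.89460 × 2.23287 = 1.998 atoms per formula unit.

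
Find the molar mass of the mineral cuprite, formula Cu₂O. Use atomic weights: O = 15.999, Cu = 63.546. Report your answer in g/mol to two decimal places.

Cu: 2 × 63.546 = 127.0920
O: 1 × 15.999 = 15.9990
Summing the contributions gives the formula mass.

143.09 g/mol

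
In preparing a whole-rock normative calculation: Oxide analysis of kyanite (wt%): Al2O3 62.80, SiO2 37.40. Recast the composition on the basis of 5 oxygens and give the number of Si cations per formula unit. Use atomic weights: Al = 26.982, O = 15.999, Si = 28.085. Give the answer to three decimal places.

1.006 Si apfu

Al2O3: 62.80/101.961 = 0.61592 mol → 1.23184 mol Al, 1.84776 mol O.
SiO2: 37.40/60.083 = 0.62247 mol → 0.62247 mol Si, 1.24494 mol O.
Total oxygen = 3.09270 mol. Normalization factor = 5/3.09270 = 1.61671.
Si per 5 O = 0.62247 × 1.61671 = 1.006.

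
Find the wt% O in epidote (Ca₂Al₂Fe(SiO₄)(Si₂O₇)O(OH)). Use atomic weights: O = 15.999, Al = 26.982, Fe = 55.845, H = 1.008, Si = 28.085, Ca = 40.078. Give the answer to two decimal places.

M(Ca₂Al₂Fe(SiO₄)(Si₂O₇)O(OH)) = 483.215 g/mol.
O contributes 13 × 15.999 = 207.987 g per mole.
207.987/483.215 = 0.4304 → 43.04%.

43.04 mass %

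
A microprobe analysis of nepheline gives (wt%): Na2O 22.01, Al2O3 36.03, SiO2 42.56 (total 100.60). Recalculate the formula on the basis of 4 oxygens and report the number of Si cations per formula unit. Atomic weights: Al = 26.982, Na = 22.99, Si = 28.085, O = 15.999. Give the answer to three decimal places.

Na2O (M=61.979): mol = 0.35512; Na = 0.71024, O = 0.35512.
Al2O3 (M=101.961): mol = 0.35337; Al = 0.70674, O = 1.06011.
SiO2 (M=60.083): mol = 0.70835; Si = 0.70835, O = 1.41670.
ΣO = 2.83193; factor = 4/ΣO = 1.41246.
Si apfu = 0.70835 × 1.41246 = 1.001.

1.001 Si apfu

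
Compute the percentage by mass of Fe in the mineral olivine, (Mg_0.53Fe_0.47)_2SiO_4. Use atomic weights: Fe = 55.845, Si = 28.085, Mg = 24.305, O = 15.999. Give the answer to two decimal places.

30.82 wt%

Molar mass of (Mg_0.53Fe_0.47)_2SiO_4: 1.06·24.305 + 0.94·55.845 + 1·28.085 + 4·15.999 = 170.339 g/mol.
Mass of Fe per formula unit: 0.94 × 55.845 = 52.494 g.
Weight fraction Fe = 52.494 / 170.339 = 0.3082.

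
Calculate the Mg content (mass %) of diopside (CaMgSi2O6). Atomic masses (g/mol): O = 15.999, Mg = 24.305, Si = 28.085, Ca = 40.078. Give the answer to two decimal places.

11.22 mass %

Molar mass of CaMgSi2O6: 1·40.078 + 1·24.305 + 2·28.085 + 6·15.999 = 216.547 g/mol.
Mass of Mg per formula unit: 1 × 24.305 = 24.305 g.
Weight fraction Mg = 24.305 / 216.547 = 0.1122.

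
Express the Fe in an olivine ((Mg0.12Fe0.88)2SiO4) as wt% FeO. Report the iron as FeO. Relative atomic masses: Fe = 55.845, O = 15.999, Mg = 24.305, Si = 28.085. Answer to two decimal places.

Formula mass = 196.201 g/mol.
1.76 Fe → 1.7600 mol FeO per formula unit; M(FeO) = 71.844, so FeO mass = 126.445 g.
126.445/196.201 × 100 = 64.45 wt%.

64.45 wt%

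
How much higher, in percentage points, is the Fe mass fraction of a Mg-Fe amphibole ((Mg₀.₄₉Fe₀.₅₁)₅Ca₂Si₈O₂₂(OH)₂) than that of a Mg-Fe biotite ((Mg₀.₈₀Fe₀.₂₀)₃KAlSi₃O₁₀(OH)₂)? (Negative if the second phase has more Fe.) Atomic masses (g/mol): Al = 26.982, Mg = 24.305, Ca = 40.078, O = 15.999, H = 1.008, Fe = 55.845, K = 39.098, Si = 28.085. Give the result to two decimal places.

8.27 percentage points

First mineral: 142.405 g Fe in 892.780 g formula = 15.95 wt% Fe.
Second mineral: 33.507 g Fe in 436.178 g formula = 7.68 wt% Fe.
15.95% − 7.68% gives a difference of 8.27 percentage points.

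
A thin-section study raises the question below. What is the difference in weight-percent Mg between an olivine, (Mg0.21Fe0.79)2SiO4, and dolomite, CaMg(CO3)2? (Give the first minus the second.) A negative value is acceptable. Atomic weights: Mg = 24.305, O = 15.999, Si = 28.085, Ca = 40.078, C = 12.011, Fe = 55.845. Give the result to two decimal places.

-7.82 percentage points

M((Mg0.21Fe0.79)2SiO4) = 190.524 g/mol, so wt% Mg = 10.208/190.524 × 100 = 5.36%.
M(CaMg(CO3)2) = 184.399 g/mol, so wt% Mg = 24.305/184.399 × 100 = 13.18%.
5.36 − 13.18 = -7.82 pp.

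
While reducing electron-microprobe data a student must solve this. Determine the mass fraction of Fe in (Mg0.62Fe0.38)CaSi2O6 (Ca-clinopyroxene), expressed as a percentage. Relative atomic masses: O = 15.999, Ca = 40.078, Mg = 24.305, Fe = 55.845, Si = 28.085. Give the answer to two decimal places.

9.29 wt%

M((Mg0.62Fe0.38)CaSi2O6) = 228.532 g/mol.
Fe contributes 0.38 × 55.845 = 21.221 g per mole.
21.221/228.532 = 0.0929 → 9.29%.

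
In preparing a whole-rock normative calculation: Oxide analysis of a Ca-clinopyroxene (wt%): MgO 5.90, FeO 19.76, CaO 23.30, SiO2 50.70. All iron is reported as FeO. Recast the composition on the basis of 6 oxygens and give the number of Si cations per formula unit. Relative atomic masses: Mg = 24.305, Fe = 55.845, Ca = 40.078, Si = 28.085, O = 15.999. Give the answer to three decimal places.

2.005 Si apfu

MgO (M=40.304): mol = 0.14639; Mg = 0.14639, O = 0.14639.
FeO (M=71.844): mol = 0.27504; Fe = 0.27504, O = 0.27504.
CaO (M=56.077): mol = 0.41550; Ca = 0.41550, O = 0.41550.
SiO2 (M=60.083): mol = 0.84383; Si = 0.84383, O = 1.68766.
ΣO = 2.52459; factor = 6/ΣO = 2.37662.
Si apfu = 0.84383 × 2.37662 = 2.005.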